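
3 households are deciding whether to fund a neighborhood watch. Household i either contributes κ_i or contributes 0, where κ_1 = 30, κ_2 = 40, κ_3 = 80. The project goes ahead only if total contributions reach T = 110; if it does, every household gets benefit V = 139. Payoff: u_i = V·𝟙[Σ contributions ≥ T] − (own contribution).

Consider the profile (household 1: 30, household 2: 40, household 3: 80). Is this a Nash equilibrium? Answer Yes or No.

No

Total = 150 ≥ 110: provided.
Household 1 (pledges 30, payoff 109): dropping to 0 → total 120, payoff 139. Profitable deviation.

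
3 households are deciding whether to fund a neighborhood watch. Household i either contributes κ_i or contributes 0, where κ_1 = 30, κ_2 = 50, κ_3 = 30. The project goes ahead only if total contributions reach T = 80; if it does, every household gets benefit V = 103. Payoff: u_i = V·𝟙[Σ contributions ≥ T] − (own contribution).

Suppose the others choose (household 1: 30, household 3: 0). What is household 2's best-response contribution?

50

Others' total = 30. Contributing 50 brings total to 80 ≥ 80: gain V − κ_2 = 53.
Best response: 50.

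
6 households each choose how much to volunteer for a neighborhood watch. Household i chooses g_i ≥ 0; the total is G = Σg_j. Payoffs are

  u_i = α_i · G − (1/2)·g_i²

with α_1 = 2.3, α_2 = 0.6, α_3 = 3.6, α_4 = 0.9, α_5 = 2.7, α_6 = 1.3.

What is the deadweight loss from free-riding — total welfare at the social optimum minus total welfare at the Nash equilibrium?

274.12

Household i's FOC: ∂u_i/∂g_i = α_i − g_i = 0, so g_i* = α_i.
NE contributions = (2.3, 0.6, 3.6, 0.9, 2.7, 1.3); G = 11.4.
W^NE = (Σα)·G − ½Σα_i² = 11.4² − ½·28.4 = 115.76.
Planner sets g_i = Σα_j = 11.4 for every i, so G^SO = 6·11.4 = 68.4.
W^SO = (Σα)·G^SO − ½·6·(Σα)² = (6/2)·11.4² = 389.88.
Deadweight loss = W^SO − W^NE = 274.12.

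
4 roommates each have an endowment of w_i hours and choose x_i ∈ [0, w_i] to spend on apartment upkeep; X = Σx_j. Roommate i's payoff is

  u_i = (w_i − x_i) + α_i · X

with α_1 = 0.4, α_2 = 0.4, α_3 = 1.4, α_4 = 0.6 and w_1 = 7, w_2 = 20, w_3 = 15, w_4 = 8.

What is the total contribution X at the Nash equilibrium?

15

∂u_i/∂x_i = α_i − 1, so roommate i contributes w_i if α_i > 1, else 0.
α_i > 1 for i ∈ {3}; NE contributions (0, 0, 15, 0), X = 15.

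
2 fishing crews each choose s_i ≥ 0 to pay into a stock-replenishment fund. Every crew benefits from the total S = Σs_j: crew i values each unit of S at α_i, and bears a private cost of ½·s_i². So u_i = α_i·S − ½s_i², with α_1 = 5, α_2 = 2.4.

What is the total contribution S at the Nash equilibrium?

7.4

Crew i's FOC: ∂u_i/∂s_i = α_i − s_i = 0, so s_i* = α_i.
NE contributions = (5, 2.4); S = 7.4.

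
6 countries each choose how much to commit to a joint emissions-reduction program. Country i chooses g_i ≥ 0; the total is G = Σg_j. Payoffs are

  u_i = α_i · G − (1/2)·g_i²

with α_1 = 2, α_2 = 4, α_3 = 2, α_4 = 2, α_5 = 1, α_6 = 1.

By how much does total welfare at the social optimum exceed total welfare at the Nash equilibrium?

Country i's FOC: ∂u_i/∂g_i = α_i − g_i = 0, so g_i* = α_i.
NE contributions = (2, 4, 2, 2, 1, 1); G = 12.
W^NE = (Σα)·G − ½Σα_i² = 12² − ½·30 = 129.
Planner sets g_i = Σα_j = 12 for every i, so G^SO = 6·12 = 72.
W^SO = (Σα)·G^SO − ½·6·(Σα)² = (6/2)·12² = 432.
Deadweight loss = W^SO − W^NE = 303.

303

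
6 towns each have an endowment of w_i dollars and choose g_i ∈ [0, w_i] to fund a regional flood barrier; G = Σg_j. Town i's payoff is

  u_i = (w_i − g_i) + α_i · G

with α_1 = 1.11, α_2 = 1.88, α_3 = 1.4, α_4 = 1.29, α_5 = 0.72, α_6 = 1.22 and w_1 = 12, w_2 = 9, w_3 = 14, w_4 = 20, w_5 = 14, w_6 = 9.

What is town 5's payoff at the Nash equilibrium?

60.08

∂u_i/∂g_i = α_i − 1, so town i contributes w_i if α_i > 1, else 0.
α_i > 1 for i ∈ {1, 2, 3, 4, 6}; NE contributions (12, 9, 14, 20, 0, 9), G = 64.
u_5 = (14 − 0) + 0.72·64 = 60.08.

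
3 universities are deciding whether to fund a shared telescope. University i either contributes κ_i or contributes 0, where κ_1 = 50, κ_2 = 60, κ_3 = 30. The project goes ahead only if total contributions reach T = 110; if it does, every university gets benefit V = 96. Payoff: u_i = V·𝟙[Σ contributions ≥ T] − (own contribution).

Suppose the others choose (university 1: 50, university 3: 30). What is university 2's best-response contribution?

60

Others' total = 80. Contributing 60 brings total to 140 ≥ 110: gain V − κ_2 = 36.
Best response: 60.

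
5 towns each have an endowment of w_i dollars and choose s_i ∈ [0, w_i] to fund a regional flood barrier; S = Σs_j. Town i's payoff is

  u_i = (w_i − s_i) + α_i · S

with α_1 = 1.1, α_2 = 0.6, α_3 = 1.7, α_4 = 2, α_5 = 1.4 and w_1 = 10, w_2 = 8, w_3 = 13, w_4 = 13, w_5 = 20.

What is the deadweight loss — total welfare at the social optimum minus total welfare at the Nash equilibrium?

∂u_i/∂s_i = α_i − 1, so town i contributes w_i if α_i > 1, else 0.
α_i > 1 for i ∈ {1, 3, 4, 5}; NE contributions (10, 0, 13, 13, 20), S = 56.
W^NE = Σw_i − S^NE + (Σα_i)·S^NE = 64 + 5.8·56 = 388.8.
Planner: ∂(Σu_j)/∂s_i = Σα_j − 1 = 5.8 > 0, so everyone contributes w_i; S^SO = 64, W^SO = 64 + 5.8·64 = 435.2.
Deadweight loss = 46.4.

46.4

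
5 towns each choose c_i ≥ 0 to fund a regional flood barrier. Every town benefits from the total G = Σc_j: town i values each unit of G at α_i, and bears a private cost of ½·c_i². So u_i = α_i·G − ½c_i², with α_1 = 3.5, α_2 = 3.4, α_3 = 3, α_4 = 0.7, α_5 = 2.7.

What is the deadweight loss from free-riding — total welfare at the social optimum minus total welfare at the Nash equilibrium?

Town i's FOC: ∂u_i/∂c_i = α_i − c_i = 0, so c_i* = α_i.
NE contributions = (3.5, 3.4, 3, 0.7, 2.7); G = 13.3.
W^NE = (Σα)·G − ½Σα_i² = 13.3² − ½·40.59 = 156.595.
Planner sets c_i = Σα_j = 13.3 for every i, so G^SO = 5·13.3 = 66.5.
W^SO = (Σα)·G^SO − ½·5·(Σα)² = (5/2)·13.3² = 442.225.
Deadweight loss = W^SO − W^NE = 285.63.

285.63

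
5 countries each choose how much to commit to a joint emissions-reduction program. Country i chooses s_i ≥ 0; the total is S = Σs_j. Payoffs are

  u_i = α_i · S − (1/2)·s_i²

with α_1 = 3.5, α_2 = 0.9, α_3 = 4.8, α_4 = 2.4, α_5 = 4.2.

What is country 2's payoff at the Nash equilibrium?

Country i's FOC: ∂u_i/∂s_i = α_i − s_i = 0, so s_i* = α_i.
NE contributions = (3.5, 0.9, 4.8, 2.4, 4.2); S = 15.8.
u_2 = α_2·S − ½·(s_2)² = 0.9·15.8 − ½·0.9² = 13.815.

13.815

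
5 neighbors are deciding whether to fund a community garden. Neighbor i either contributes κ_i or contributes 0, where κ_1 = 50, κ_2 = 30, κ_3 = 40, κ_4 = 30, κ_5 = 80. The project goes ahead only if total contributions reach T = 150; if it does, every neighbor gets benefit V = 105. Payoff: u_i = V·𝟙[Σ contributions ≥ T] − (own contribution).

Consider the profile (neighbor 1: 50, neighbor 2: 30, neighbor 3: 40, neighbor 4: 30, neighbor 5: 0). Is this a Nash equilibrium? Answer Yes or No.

Total = 150 ≥ 150: provided.
Neighbor 1 (pledges 50, payoff 55): dropping to 0 → total 100, payoff 0. No gain.
Neighbor 2 (pledges 30, payoff 75): dropping to 0 → total 120, payoff 0. No gain.
Neighbor 3 (pledges 40, payoff 65): dropping to 0 → total 110, payoff 0. No gain.
Neighbor 4 (pledges 30, payoff 75): dropping to 0 → total 120, payoff 0. No gain.
Neighbor 5 (pledges 0, payoff 105): pledging 80 → total 230, payoff 25. No gain.

Yes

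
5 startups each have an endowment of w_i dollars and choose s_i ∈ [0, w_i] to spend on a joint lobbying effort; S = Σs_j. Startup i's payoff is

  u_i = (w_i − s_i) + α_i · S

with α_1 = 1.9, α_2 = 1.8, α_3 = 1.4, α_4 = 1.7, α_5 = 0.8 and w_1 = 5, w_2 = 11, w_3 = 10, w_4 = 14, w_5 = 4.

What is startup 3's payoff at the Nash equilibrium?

56

∂u_i/∂s_i = α_i − 1, so startup i contributes w_i if α_i > 1, else 0.
α_i > 1 for i ∈ {1, 2, 3, 4}; NE contributions (5, 11, 10, 14, 0), S = 40.
u_3 = (10 − 10) + 1.4·40 = 56.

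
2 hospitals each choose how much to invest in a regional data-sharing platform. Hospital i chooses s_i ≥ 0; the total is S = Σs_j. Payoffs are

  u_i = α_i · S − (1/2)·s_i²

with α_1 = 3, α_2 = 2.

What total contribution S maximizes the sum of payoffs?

10

Planner FOC: ∂(Σu_j)/∂s_i = (Σα_j) − s_i = 0, so s_i^SO = Σα_j = 5 for every i; S^SO = 10.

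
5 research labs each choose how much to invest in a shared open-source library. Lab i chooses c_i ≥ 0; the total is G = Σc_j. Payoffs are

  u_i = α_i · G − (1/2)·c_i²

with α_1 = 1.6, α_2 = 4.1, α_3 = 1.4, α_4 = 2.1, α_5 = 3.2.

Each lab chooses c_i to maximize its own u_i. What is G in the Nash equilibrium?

12.4

Lab i's FOC: ∂u_i/∂c_i = α_i − c_i = 0, so c_i* = α_i.
NE contributions = (1.6, 4.1, 1.4, 2.1, 3.2); G = 12.4.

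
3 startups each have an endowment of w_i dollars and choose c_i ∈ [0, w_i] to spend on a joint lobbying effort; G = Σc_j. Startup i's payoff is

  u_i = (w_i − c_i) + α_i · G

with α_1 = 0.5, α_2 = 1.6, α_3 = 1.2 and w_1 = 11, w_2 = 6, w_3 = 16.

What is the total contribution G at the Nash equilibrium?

∂u_i/∂c_i = α_i − 1, so startup i contributes w_i if α_i > 1, else 0.
α_i > 1 for i ∈ {2, 3}; NE contributions (0, 6, 16), G = 22.

22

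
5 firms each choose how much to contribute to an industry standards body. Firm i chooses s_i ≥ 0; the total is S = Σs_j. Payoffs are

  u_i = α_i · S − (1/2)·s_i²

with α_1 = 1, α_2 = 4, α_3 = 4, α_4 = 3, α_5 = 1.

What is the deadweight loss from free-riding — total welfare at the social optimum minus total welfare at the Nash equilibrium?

275

Firm i's FOC: ∂u_i/∂s_i = α_i − s_i = 0, so s_i* = α_i.
NE contributions = (1, 4, 4, 3, 1); S = 13.
W^NE = (Σα)·S − ½Σα_i² = 13² − ½·43 = 147.5.
Planner sets s_i = Σα_j = 13 for every i, so S^SO = 5·13 = 65.
W^SO = (Σα)·S^SO − ½·5·(Σα)² = (5/2)·13² = 422.5.
Deadweight loss = W^SO − W^NE = 275.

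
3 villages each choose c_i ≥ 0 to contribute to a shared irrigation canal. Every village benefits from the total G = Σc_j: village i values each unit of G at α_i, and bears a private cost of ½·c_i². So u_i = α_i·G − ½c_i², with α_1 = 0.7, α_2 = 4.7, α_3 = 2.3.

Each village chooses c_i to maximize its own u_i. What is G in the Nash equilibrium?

Village i's FOC: ∂u_i/∂c_i = α_i − c_i = 0, so c_i* = α_i.
NE contributions = (0.7, 4.7, 2.3); G = 7.7.

7.7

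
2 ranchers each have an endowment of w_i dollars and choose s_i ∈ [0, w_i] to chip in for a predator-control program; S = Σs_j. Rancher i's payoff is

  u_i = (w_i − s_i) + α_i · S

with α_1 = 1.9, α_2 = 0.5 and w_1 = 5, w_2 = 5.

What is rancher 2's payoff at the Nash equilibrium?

∂u_i/∂s_i = α_i − 1, so rancher i contributes w_i if α_i > 1, else 0.
α_i > 1 for i ∈ {1}; NE contributions (5, 0), S = 5.
u_2 = (5 − 0) + 0.5·5 = 7.5.

7.5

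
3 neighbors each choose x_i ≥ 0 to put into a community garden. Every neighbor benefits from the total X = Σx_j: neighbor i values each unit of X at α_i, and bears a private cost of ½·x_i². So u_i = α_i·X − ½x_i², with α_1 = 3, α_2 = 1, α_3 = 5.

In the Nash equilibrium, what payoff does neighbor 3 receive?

32.5

Neighbor i's FOC: ∂u_i/∂x_i = α_i − x_i = 0, so x_i* = α_i.
NE contributions = (3, 1, 5); X = 9.
u_3 = α_3·X − ½·(x_3)² = 5·9 − ½·5² = 32.5.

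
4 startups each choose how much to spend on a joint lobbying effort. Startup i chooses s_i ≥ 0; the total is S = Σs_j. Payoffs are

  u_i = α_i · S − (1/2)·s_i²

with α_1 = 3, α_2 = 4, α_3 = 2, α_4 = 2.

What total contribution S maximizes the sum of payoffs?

44

Planner FOC: ∂(Σu_j)/∂s_i = (Σα_j) − s_i = 0, so s_i^SO = Σα_j = 11 for every i; S^SO = 44.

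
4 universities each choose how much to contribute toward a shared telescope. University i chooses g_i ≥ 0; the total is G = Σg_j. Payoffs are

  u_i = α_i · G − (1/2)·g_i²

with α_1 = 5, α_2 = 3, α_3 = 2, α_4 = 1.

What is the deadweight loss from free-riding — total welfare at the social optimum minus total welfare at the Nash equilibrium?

University i's FOC: ∂u_i/∂g_i = α_i − g_i = 0, so g_i* = α_i.
NE contributions = (5, 3, 2, 1); G = 11.
W^NE = (Σα)·G − ½Σα_i² = 11² − ½·39 = 101.5.
Planner sets g_i = Σα_j = 11 for every i, so G^SO = 4·11 = 44.
W^SO = (Σα)·G^SO − ½·4·(Σα)² = (4/2)·11² = 242.
Deadweight loss = W^SO − W^NE = 140.5.

140.5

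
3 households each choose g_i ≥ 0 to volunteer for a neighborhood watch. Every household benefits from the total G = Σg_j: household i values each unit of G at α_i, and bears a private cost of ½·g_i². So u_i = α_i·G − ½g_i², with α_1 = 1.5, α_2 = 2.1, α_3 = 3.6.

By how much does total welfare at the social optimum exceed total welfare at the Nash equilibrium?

Household i's FOC: ∂u_i/∂g_i = α_i − g_i = 0, so g_i* = α_i.
NE contributions = (1.5, 2.1, 3.6); G = 7.2.
W^NE = (Σα)·G − ½Σα_i² = 7.2² − ½·19.62 = 42.03.
Planner sets g_i = Σα_j = 7.2 for every i, so G^SO = 3·7.2 = 21.6.
W^SO = (Σα)·G^SO − ½·3·(Σα)² = (3/2)·7.2² = 77.76.
Deadweight loss = W^SO − W^NE = 35.73.

35.73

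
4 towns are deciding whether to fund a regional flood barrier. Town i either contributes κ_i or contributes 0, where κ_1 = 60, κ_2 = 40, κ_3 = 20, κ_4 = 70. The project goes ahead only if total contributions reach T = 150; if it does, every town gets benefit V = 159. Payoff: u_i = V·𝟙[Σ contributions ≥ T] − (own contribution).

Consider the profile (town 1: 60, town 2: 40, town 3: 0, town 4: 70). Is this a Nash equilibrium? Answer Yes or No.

Total = 170 ≥ 150: provided.
Town 1 (pledges 60, payoff 99): dropping to 0 → total 110, payoff 0. No gain.
Town 2 (pledges 40, payoff 119): dropping to 0 → total 130, payoff 0. No gain.
Town 3 (pledges 0, payoff 159): pledging 20 → total 190, payoff 139. No gain.
Town 4 (pledges 70, payoff 89): dropping to 0 → total 100, payoff 0. No gain.

Yes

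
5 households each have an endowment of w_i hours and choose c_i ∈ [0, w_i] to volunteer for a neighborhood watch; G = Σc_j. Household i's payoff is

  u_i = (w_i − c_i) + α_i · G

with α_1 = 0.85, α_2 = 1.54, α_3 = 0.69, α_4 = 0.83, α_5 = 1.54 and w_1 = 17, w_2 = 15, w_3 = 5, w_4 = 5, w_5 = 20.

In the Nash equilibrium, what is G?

∂u_i/∂c_i = α_i − 1, so household i contributes w_i if α_i > 1, else 0.
α_i > 1 for i ∈ {2, 5}; NE contributions (0, 15, 0, 0, 20), G = 35.

35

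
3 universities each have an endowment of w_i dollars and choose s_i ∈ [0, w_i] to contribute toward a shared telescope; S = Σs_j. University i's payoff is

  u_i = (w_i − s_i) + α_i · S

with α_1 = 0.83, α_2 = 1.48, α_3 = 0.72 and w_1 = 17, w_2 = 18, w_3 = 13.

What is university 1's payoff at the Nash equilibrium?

∂u_i/∂s_i = α_i − 1, so university i contributes w_i if α_i > 1, else 0.
α_i > 1 for i ∈ {2}; NE contributions (0, 18, 0), S = 18.
u_1 = (17 − 0) + 0.83·18 = 31.94.

31.94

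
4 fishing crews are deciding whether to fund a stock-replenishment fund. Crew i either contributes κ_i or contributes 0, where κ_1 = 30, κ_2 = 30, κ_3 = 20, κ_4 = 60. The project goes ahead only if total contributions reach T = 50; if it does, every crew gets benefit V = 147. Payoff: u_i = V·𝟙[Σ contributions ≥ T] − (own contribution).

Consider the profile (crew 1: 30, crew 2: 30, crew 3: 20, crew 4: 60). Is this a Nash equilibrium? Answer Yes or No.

No

Total = 140 ≥ 50: provided.
Crew 1 (pledges 30, payoff 117): dropping to 0 → total 110, payoff 147. Profitable deviation.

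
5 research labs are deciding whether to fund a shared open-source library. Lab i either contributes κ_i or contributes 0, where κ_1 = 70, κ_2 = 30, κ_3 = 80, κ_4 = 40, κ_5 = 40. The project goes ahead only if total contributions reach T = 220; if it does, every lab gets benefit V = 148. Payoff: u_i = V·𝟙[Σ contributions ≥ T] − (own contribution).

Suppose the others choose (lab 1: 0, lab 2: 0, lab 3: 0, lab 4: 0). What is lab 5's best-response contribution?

Others' total = 0. Even contributing 40 gives 40 < 220: no benefit either way.
Best response: 0.

0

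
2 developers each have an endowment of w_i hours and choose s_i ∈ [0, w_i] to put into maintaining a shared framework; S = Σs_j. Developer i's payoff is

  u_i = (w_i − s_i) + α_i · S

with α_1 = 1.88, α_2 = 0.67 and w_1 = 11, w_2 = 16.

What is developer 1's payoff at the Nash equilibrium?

∂u_i/∂s_i = α_i − 1, so developer i contributes w_i if α_i > 1, else 0.
α_i > 1 for i ∈ {1}; NE contributions (11, 0), S = 11.
u_1 = (11 − 11) + 1.88·11 = 20.68.

20.68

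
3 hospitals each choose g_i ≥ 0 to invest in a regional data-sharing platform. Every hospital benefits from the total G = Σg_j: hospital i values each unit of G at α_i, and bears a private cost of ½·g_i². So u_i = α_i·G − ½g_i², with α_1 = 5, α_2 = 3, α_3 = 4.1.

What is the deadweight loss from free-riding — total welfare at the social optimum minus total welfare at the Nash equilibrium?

98.61

Hospital i's FOC: ∂u_i/∂g_i = α_i − g_i = 0, so g_i* = α_i.
NE contributions = (5, 3, 4.1); G = 12.1.
W^NE = (Σα)·G − ½Σα_i² = 12.1² − ½·50.81 = 121.005.
Planner sets g_i = Σα_j = 12.1 for every i, so G^SO = 3·12.1 = 36.3.
W^SO = (Σα)·G^SO − ½·3·(Σα)² = (3/2)·12.1² = 219.615.
Deadweight loss = W^SO − W^NE = 98.61.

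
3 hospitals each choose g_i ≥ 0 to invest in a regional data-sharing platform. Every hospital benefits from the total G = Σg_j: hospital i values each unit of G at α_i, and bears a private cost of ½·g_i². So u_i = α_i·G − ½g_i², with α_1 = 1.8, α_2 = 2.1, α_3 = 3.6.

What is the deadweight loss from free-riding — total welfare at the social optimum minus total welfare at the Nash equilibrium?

Hospital i's FOC: ∂u_i/∂g_i = α_i − g_i = 0, so g_i* = α_i.
NE contributions = (1.8, 2.1, 3.6); G = 7.5.
W^NE = (Σα)·G − ½Σα_i² = 7.5² − ½·20.61 = 45.945.
Planner sets g_i = Σα_j = 7.5 for every i, so G^SO = 3·7.5 = 22.5.
W^SO = (Σα)·G^SO − ½·3·(Σα)² = (3/2)·7.5² = 84.375.
Deadweight loss = W^SO − W^NE = 38.43.

38.43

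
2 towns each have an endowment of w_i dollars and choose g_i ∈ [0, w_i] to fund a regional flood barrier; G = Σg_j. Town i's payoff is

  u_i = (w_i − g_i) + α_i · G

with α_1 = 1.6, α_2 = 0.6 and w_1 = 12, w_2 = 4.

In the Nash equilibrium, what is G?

∂u_i/∂g_i = α_i − 1, so town i contributes w_i if α_i > 1, else 0.
α_i > 1 for i ∈ {1}; NE contributions (12, 0), G = 12.

12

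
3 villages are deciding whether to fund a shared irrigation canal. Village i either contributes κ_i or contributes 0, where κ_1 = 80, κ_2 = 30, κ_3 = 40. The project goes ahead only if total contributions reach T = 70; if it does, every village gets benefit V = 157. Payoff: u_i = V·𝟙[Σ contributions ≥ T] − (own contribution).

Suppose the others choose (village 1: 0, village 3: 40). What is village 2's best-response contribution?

30

Others' total = 40. Contributing 30 brings total to 70 ≥ 70: gain V − κ_2 = 127.
Best response: 30.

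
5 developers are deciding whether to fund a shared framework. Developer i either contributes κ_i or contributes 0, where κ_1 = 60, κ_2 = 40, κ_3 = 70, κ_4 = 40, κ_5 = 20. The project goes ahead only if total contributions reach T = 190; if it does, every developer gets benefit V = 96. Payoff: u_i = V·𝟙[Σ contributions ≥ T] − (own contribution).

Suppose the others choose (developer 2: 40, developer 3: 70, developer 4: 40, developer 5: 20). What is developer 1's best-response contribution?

60

Others' total = 170. Contributing 60 brings total to 230 ≥ 190: gain V − κ_1 = 36.
Best response: 60.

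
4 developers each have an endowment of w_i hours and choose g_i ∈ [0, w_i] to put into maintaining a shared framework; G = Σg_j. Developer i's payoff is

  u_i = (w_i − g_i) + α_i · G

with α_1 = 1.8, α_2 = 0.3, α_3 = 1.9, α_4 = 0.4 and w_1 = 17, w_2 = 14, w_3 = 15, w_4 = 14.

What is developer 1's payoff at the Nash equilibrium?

57.6

∂u_i/∂g_i = α_i − 1, so developer i contributes w_i if α_i > 1, else 0.
α_i > 1 for i ∈ {1, 3}; NE contributions (17, 0, 15, 0), G = 32.
u_1 = (17 − 17) + 1.8·32 = 57.6.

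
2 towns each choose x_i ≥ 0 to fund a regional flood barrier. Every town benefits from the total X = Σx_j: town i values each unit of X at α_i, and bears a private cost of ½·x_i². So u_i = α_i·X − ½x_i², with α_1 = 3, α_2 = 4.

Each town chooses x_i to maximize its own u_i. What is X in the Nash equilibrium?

7

Town i's FOC: ∂u_i/∂x_i = α_i − x_i = 0, so x_i* = α_i.
NE contributions = (3, 4); X = 7.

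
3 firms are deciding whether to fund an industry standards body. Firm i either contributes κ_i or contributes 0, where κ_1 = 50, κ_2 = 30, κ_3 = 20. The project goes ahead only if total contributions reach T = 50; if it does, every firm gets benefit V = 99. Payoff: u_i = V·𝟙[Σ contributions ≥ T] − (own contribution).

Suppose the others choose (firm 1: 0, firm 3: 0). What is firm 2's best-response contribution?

0

Others' total = 0. Even contributing 30 gives 30 < 50: no benefit either way.
Best response: 0.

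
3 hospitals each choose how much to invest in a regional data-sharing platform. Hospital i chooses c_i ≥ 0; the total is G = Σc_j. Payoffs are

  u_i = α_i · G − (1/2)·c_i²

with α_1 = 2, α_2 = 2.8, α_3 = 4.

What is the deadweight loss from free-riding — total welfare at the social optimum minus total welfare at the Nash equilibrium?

Hospital i's FOC: ∂u_i/∂c_i = α_i − c_i = 0, so c_i* = α_i.
NE contributions = (2, 2.8, 4); G = 8.8.
W^NE = (Σα)·G − ½Σα_i² = 8.8² − ½·27.84 = 63.52.
Planner sets c_i = Σα_j = 8.8 for every i, so G^SO = 3·8.8 = 26.4.
W^SO = (Σα)·G^SO − ½·3·(Σα)² = (3/2)·8.8² = 116.16.
Deadweight loss = W^SO − W^NE = 52.64.

52.64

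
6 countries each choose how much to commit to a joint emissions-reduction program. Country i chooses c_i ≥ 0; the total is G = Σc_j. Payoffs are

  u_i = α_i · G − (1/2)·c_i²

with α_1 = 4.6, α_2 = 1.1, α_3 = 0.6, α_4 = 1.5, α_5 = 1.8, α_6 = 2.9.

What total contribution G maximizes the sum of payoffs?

Planner FOC: ∂(Σu_j)/∂c_i = (Σα_j) − c_i = 0, so c_i^SO = Σα_j = 12.5 for every i; G^SO = 75.

75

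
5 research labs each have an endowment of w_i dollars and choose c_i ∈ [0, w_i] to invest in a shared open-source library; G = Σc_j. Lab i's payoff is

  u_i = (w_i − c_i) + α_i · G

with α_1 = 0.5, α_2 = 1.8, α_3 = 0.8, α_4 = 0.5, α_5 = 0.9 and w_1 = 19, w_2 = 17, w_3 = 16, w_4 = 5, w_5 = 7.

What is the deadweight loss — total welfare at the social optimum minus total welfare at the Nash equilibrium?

∂u_i/∂c_i = α_i − 1, so lab i contributes w_i if α_i > 1, else 0.
α_i > 1 for i ∈ {2}; NE contributions (0, 17, 0, 0, 0), G = 17.
W^NE = Σw_i − G^NE + (Σα_i)·G^NE = 64 + 3.5·17 = 123.5.
Planner: ∂(Σu_j)/∂c_i = Σα_j − 1 = 3.5 > 0, so everyone contributes w_i; G^SO = 64, W^SO = 64 + 3.5·64 = 288.
Deadweight loss = 164.5.

164.5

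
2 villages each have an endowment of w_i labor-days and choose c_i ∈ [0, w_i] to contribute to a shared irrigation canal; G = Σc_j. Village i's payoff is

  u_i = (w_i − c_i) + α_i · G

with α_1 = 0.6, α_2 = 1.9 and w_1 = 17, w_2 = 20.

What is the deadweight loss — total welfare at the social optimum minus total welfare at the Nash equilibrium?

25.5

∂u_i/∂c_i = α_i − 1, so village i contributes w_i if α_i > 1, else 0.
α_i > 1 for i ∈ {2}; NE contributions (0, 20), G = 20.
W^NE = Σw_i − G^NE + (Σα_i)·G^NE = 37 + 1.5·20 = 67.
Planner: ∂(Σu_j)/∂c_i = Σα_j − 1 = 1.5 > 0, so everyone contributes w_i; G^SO = 37, W^SO = 37 + 1.5·37 = 92.5.
Deadweight loss = 25.5.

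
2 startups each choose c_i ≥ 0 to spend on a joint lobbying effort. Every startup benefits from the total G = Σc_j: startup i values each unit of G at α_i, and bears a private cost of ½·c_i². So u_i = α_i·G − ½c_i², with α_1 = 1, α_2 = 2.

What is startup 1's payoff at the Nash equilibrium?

2.5

Startup i's FOC: ∂u_i/∂c_i = α_i − c_i = 0, so c_i* = α_i.
NE contributions = (1, 2); G = 3.
u_1 = α_1·G − ½·(c_1)² = 1·3 − ½·1² = 2.5.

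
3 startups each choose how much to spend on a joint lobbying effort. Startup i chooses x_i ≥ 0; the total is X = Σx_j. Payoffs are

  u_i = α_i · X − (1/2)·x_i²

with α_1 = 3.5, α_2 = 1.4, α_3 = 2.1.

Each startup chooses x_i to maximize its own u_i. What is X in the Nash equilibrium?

7

Startup i's FOC: ∂u_i/∂x_i = α_i − x_i = 0, so x_i* = α_i.
NE contributions = (3.5, 1.4, 2.1); X = 7.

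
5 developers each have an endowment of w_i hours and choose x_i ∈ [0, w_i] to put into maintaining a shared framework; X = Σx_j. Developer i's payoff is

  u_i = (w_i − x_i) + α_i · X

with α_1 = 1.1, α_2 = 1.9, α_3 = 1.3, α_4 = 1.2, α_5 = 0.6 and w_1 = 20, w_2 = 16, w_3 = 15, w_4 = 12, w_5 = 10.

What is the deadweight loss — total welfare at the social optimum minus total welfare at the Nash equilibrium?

∂u_i/∂x_i = α_i − 1, so developer i contributes w_i if α_i > 1, else 0.
α_i > 1 for i ∈ {1, 2, 3, 4}; NE contributions (20, 16, 15, 12, 0), X = 63.
W^NE = Σw_i − X^NE + (Σα_i)·X^NE = 73 + 5.1·63 = 394.3.
Planner: ∂(Σu_j)/∂x_i = Σα_j − 1 = 5.1 > 0, so everyone contributes w_i; X^SO = 73, W^SO = 73 + 5.1·73 = 445.3.
Deadweight loss = 51.

51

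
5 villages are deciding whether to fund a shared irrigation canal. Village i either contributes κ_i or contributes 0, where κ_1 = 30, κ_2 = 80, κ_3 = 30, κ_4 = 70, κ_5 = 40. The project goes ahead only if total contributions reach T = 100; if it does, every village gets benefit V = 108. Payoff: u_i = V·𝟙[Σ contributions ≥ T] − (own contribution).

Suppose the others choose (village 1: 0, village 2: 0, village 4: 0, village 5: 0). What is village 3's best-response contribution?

0

Others' total = 0. Even contributing 30 gives 30 < 100: no benefit either way.
Best response: 0.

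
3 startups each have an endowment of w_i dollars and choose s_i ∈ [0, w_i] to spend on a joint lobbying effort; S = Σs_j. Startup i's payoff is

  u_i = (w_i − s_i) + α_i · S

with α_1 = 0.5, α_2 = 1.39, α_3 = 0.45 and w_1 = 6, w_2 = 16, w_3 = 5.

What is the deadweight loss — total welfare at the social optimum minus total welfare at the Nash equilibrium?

14.74

∂u_i/∂s_i = α_i − 1, so startup i contributes w_i if α_i > 1, else 0.
α_i > 1 for i ∈ {2}; NE contributions (0, 16, 0), S = 16.
W^NE = Σw_i − S^NE + (Σα_i)·S^NE = 27 + 1.34·16 = 48.44.
Planner: ∂(Σu_j)/∂s_i = Σα_j − 1 = 1.34 > 0, so everyone contributes w_i; S^SO = 27, W^SO = 27 + 1.34·27 = 63.18.
Deadweight loss = 14.74.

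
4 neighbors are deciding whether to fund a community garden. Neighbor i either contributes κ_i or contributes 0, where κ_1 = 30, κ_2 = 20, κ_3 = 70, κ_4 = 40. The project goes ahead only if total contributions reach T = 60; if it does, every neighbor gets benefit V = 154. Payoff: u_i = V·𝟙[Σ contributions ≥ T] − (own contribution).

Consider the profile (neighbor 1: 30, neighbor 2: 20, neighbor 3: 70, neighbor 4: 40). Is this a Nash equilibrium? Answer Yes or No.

Total = 160 ≥ 60: provided.
Neighbor 1 (pledges 30, payoff 124): dropping to 0 → total 130, payoff 154. Profitable deviation.

No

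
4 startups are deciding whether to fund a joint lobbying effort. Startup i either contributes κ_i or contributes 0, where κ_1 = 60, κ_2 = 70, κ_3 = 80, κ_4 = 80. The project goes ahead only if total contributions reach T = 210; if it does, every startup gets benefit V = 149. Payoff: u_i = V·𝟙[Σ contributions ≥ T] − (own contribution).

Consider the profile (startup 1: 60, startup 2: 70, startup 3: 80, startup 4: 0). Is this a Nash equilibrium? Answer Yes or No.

Yes

Total = 210 ≥ 210: provided.
Startup 1 (pledges 60, payoff 89): dropping to 0 → total 150, payoff 0. No gain.
Startup 2 (pledges 70, payoff 79): dropping to 0 → total 140, payoff 0. No gain.
Startup 3 (pledges 80, payoff 69): dropping to 0 → total 130, payoff 0. No gain.
Startup 4 (pledges 0, payoff 149): pledging 80 → total 290, payoff 69. No gain.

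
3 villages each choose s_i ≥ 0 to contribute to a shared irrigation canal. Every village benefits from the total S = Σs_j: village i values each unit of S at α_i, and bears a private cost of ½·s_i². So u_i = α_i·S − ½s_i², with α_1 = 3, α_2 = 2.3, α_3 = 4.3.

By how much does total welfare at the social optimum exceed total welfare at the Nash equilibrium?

Village i's FOC: ∂u_i/∂s_i = α_i − s_i = 0, so s_i* = α_i.
NE contributions = (3, 2.3, 4.3); S = 9.6.
W^NE = (Σα)·S − ½Σα_i² = 9.6² − ½·32.78 = 75.77.
Planner sets s_i = Σα_j = 9.6 for every i, so S^SO = 3·9.6 = 28.8.
W^SO = (Σα)·S^SO − ½·3·(Σα)² = (3/2)·9.6² = 138.24.
Deadweight loss = W^SO − W^NE = 62.47.

62.47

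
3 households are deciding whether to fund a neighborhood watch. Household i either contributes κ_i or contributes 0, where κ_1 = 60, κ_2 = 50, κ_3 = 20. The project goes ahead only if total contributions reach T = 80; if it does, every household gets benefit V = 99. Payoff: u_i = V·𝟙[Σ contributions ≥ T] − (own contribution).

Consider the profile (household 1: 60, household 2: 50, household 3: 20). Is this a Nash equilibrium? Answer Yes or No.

No

Total = 130 ≥ 80: provided.
Household 1 (pledges 60, payoff 39): dropping to 0 → total 70, payoff 0. No gain.
Household 2 (pledges 50, payoff 49): dropping to 0 → total 80, payoff 99. Profitable deviation.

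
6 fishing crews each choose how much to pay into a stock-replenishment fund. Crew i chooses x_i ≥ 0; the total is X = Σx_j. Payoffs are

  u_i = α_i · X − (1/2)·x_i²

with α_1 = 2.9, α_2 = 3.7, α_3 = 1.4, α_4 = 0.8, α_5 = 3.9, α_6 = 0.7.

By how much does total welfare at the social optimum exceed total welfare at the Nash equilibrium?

Crew i's FOC: ∂u_i/∂x_i = α_i − x_i = 0, so x_i* = α_i.
NE contributions = (2.9, 3.7, 1.4, 0.8, 3.9, 0.7); X = 13.4.
W^NE = (Σα)·X − ½Σα_i² = 13.4² − ½·40.4 = 159.36.
Planner sets x_i = Σα_j = 13.4 for every i, so X^SO = 6·13.4 = 80.4.
W^SO = (Σα)·X^SO − ½·6·(Σα)² = (6/2)·13.4² = 538.68.
Deadweight loss = W^SO − W^NE = 379.32.

379.32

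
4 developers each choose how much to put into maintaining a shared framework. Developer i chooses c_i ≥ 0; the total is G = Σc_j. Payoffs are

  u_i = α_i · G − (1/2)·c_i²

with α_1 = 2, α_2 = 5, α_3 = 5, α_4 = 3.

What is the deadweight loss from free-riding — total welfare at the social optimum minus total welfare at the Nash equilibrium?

Developer i's FOC: ∂u_i/∂c_i = α_i − c_i = 0, so c_i* = α_i.
NE contributions = (2, 5, 5, 3); G = 15.
W^NE = (Σα)·G − ½Σα_i² = 15² − ½·63 = 193.5.
Planner sets c_i = Σα_j = 15 for every i, so G^SO = 4·15 = 60.
W^SO = (Σα)·G^SO − ½·4·(Σα)² = (4/2)·15² = 450.
Deadweight loss = W^SO − W^NE = 256.5.

256.5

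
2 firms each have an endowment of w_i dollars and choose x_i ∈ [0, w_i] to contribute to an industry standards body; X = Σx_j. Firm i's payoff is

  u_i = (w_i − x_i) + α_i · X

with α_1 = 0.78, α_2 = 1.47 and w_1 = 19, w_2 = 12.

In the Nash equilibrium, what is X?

∂u_i/∂x_i = α_i − 1, so firm i contributes w_i if α_i > 1, else 0.
α_i > 1 for i ∈ {2}; NE contributions (0, 12), X = 12.

12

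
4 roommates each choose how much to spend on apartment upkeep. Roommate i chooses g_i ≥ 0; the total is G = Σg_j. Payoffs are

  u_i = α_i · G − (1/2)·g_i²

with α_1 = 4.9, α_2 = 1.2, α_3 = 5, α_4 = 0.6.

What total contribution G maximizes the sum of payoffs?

46.8

Planner FOC: ∂(Σu_j)/∂g_i = (Σα_j) − g_i = 0, so g_i^SO = Σα_j = 11.7 for every i; G^SO = 46.8.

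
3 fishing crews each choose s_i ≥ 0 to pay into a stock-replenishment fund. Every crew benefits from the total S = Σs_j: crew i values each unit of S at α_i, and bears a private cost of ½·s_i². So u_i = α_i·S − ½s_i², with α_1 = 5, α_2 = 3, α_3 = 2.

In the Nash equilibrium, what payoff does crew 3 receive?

Crew i's FOC: ∂u_i/∂s_i = α_i − s_i = 0, so s_i* = α_i.
NE contributions = (5, 3, 2); S = 10.
u_3 = α_3·S − ½·(s_3)² = 2·10 − ½·2² = 18.

18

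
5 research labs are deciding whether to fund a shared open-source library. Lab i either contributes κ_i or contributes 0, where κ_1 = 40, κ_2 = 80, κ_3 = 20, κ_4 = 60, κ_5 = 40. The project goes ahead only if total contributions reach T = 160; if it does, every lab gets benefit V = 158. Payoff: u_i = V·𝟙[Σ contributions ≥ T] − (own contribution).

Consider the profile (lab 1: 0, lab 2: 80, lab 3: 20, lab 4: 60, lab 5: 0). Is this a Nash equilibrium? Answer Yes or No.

Total = 160 ≥ 160: provided.
Lab 1 (pledges 0, payoff 158): pledging 40 → total 200, payoff 118. No gain.
Lab 2 (pledges 80, payoff 78): dropping to 0 → total 80, payoff 0. No gain.
Lab 3 (pledges 20, payoff 138): dropping to 0 → total 140, payoff 0. No gain.
Lab 4 (pledges 60, payoff 98): dropping to 0 → total 100, payoff 0. No gain.
Lab 5 (pledges 0, payoff 158): pledging 40 → total 200, payoff 118. No gain.

Yes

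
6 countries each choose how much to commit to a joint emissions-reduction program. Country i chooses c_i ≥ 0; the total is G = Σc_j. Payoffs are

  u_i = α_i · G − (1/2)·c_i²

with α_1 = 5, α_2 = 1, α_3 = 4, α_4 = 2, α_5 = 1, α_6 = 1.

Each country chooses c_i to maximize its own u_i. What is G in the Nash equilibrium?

14

Country i's FOC: ∂u_i/∂c_i = α_i − c_i = 0, so c_i* = α_i.
NE contributions = (5, 1, 4, 2, 1, 1); G = 14.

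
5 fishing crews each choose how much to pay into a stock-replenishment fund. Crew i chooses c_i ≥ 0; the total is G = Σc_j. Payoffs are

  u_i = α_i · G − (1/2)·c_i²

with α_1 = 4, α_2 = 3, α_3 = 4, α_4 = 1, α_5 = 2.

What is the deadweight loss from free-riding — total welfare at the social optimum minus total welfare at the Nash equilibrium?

317

Crew i's FOC: ∂u_i/∂c_i = α_i − c_i = 0, so c_i* = α_i.
NE contributions = (4, 3, 4, 1, 2); G = 14.
W^NE = (Σα)·G − ½Σα_i² = 14² − ½·46 = 173.
Planner sets c_i = Σα_j = 14 for every i, so G^SO = 5·14 = 70.
W^SO = (Σα)·G^SO − ½·5·(Σα)² = (5/2)·14² = 490.
Deadweight loss = W^SO − W^NE = 317.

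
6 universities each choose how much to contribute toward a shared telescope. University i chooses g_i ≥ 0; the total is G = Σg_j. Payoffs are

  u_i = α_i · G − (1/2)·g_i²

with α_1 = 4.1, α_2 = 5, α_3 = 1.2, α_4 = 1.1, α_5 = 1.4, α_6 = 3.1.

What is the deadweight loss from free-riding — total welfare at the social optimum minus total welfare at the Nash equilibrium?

University i's FOC: ∂u_i/∂g_i = α_i − g_i = 0, so g_i* = α_i.
NE contributions = (4.1, 5, 1.2, 1.1, 1.4, 3.1); G = 15.9.
W^NE = (Σα)·G − ½Σα_i² = 15.9² − ½·56.03 = 224.795.
Planner sets g_i = Σα_j = 15.9 for every i, so G^SO = 6·15.9 = 95.4.
W^SO = (Σα)·G^SO − ½·6·(Σα)² = (6/2)·15.9² = 758.43.
Deadweight loss = W^SO − W^NE = 533.635.

533.635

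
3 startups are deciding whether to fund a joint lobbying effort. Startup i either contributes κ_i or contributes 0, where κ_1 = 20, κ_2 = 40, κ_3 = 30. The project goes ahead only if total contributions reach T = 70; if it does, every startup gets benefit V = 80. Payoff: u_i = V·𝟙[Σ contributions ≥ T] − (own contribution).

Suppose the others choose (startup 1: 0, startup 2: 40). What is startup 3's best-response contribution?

30

Others' total = 40. Contributing 30 brings total to 70 ≥ 70: gain V − κ_3 = 50.
Best response: 30.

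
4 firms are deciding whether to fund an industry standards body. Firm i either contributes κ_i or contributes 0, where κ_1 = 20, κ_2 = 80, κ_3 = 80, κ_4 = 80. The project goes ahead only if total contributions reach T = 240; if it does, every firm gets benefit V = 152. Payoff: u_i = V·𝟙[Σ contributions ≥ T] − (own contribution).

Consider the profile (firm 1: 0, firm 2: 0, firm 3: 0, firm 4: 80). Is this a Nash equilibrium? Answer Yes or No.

No

Total = 80 < 240: not provided.
Firm 1 (pledges 0, payoff 0): pledging 20 → total 100, payoff -20. No gain.
Firm 2 (pledges 0, payoff 0): pledging 80 → total 160, payoff -80. No gain.
Firm 3 (pledges 0, payoff 0): pledging 80 → total 160, payoff -80. No gain.
Firm 4 (pledges 80, payoff -80): dropping to 0 → total 0, payoff 0. Profitable deviation.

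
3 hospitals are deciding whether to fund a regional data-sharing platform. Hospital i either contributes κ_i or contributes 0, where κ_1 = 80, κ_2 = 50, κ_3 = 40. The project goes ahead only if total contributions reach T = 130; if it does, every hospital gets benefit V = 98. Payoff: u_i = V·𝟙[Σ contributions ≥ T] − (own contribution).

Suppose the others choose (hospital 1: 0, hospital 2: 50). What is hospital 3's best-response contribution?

0

Others' total = 50. Even contributing 40 gives 90 < 130: no benefit either way.
Best response: 0.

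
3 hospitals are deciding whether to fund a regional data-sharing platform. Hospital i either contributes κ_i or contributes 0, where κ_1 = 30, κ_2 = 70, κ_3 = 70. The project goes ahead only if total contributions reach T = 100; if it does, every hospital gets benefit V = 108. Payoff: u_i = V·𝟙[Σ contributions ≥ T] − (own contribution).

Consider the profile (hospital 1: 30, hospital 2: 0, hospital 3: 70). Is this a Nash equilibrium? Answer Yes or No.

Total = 100 ≥ 100: provided.
Hospital 1 (pledges 30, payoff 78): dropping to 0 → total 70, payoff 0. No gain.
Hospital 2 (pledges 0, payoff 108): pledging 70 → total 170, payoff 38. No gain.
Hospital 3 (pledges 70, payoff 38): dropping to 0 → total 30, payoff 0. No gain.

Yes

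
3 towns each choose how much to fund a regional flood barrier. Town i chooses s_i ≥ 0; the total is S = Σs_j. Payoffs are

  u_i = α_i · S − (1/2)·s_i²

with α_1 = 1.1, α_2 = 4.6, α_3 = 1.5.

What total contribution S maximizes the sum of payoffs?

21.6

Planner FOC: ∂(Σu_j)/∂s_i = (Σα_j) − s_i = 0, so s_i^SO = Σα_j = 7.2 for every i; S^SO = 21.6.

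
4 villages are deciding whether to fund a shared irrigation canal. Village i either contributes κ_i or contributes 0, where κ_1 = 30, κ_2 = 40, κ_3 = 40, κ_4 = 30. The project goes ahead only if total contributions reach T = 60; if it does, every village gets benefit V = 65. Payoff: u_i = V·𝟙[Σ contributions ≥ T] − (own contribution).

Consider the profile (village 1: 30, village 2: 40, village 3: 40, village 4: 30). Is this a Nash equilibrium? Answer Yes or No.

Total = 140 ≥ 60: provided.
Village 1 (pledges 30, payoff 35): dropping to 0 → total 110, payoff 65. Profitable deviation.

No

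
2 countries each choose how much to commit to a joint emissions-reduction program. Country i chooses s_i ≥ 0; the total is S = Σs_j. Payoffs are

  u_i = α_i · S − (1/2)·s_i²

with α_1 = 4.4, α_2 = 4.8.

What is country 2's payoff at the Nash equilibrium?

Country i's FOC: ∂u_i/∂s_i = α_i − s_i = 0, so s_i* = α_i.
NE contributions = (4.4, 4.8); S = 9.2.
u_2 = α_2·S − ½·(s_2)² = 4.8·9.2 − ½·4.8² = 32.64.

32.64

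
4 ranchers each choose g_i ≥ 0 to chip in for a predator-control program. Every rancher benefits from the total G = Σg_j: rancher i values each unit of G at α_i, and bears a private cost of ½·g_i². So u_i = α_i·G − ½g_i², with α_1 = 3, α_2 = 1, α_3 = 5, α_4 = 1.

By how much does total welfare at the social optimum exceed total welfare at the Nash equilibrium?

Rancher i's FOC: ∂u_i/∂g_i = α_i − g_i = 0, so g_i* = α_i.
NE contributions = (3, 1, 5, 1); G = 10.
W^NE = (Σα)·G − ½Σα_i² = 10² − ½·36 = 82.
Planner sets g_i = Σα_j = 10 for every i, so G^SO = 4·10 = 40.
W^SO = (Σα)·G^SO − ½·4·(Σα)² = (4/2)·10² = 200.
Deadweight loss = W^SO − W^NE = 118.

118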